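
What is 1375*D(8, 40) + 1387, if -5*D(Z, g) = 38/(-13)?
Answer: 28481/13 ≈ 2190.8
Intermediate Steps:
D(Z, g) = 38/65 (D(Z, g) = -38/(5*(-13)) = -38*(-1)/(5*13) = -⅕*(-38/13) = 38/65)
1375*D(8, 40) + 1387 = 1375*(38/65) + 1387 = 10450/13 + 1387 = 28481/13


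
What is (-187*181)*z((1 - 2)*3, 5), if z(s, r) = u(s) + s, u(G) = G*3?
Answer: 406164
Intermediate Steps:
u(G) = 3*G
z(s, r) = 4*s (z(s, r) = 3*s + s = 4*s)
(-187*181)*z((1 - 2)*3, 5) = (-187*181)*(4*((1 - 2)*3)) = -135388*(-1*3) = -135388*(-3) = -33847*(-12) = 406164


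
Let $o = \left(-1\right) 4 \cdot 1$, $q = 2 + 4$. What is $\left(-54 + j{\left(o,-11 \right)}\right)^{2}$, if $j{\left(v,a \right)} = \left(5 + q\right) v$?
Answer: $9604$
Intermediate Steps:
$q = 6$
$o = -4$ ($o = \left(-4\right) 1 = -4$)
$j{\left(v,a \right)} = 11 v$ ($j{\left(v,a \right)} = \left(5 + 6\right) v = 11 v$)
$\left(-54 + j{\left(o,-11 \right)}\right)^{2} = \left(-54 + 11 \left(-4\right)\right)^{2} = \left(-54 - 44\right)^{2} = \left(-98\right)^{2} = 9604$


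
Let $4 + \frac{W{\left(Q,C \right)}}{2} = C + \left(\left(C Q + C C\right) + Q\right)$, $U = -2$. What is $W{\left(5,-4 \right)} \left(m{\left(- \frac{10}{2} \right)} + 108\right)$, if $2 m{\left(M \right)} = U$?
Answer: $-1498$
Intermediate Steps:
$W{\left(Q,C \right)} = -8 + 2 C + 2 Q + 2 C^{2} + 2 C Q$ ($W{\left(Q,C \right)} = -8 + 2 \left(C + \left(\left(C Q + C C\right) + Q\right)\right) = -8 + 2 \left(C + \left(\left(C Q + C^{2}\right) + Q\right)\right) = -8 + 2 \left(C + \left(\left(C^{2} + C Q\right) + Q\right)\right) = -8 + 2 \left(C + \left(Q + C^{2} + C Q\right)\right) = -8 + 2 \left(C + Q + C^{2} + C Q\right) = -8 + \left(2 C + 2 Q + 2 C^{2} + 2 C Q\right) = -8 + 2 C + 2 Q + 2 C^{2} + 2 C Q$)
$m{\left(M \right)} = -1$ ($m{\left(M \right)} = \frac{1}{2} \left(-2\right) = -1$)
$W{\left(5,-4 \right)} \left(m{\left(- \frac{10}{2} \right)} + 108\right) = \left(-8 + 2 \left(-4\right) + 2 \cdot 5 + 2 \left(-4\right)^{2} + 2 \left(-4\right) 5\right) \left(-1 + 108\right) = \left(-8 - 8 + 10 + 2 \cdot 16 - 40\right) 107 = \left(-8 - 8 + 10 + 32 - 40\right) 107 = \left(-14\right) 107 = -1498$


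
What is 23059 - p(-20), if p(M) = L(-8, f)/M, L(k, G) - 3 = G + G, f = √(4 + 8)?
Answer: 461183/20 + √3/5 ≈ 23060.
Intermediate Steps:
f = 2*√3 (f = √12 = 2*√3 ≈ 3.4641)
L(k, G) = 3 + 2*G (L(k, G) = 3 + (G + G) = 3 + 2*G)
p(M) = (3 + 4*√3)/M (p(M) = (3 + 2*(2*√3))/M = (3 + 4*√3)/M)
23059 - p(-20) = 23059 - (3 + 4*√3)/(-20) = 23059 - (-1)*(3 + 4*√3)/20 = 23059 - (-3/20 - √3/5) = 23059 + (3/20 + √3/5) = 461183/20 + √3/5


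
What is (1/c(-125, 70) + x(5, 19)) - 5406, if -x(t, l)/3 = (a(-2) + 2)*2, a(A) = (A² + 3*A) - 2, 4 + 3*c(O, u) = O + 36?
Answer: -167215/31 ≈ -5394.0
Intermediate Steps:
c(O, u) = 32/3 + O/3 (c(O, u) = -4/3 + (O + 36)/3 = -4/3 + (36 + O)/3 = -4/3 + (12 + O/3) = 32/3 + O/3)
a(A) = -2 + A² + 3*A
x(t, l) = 12 (x(t, l) = -3*((-2 + (-2)² + 3*(-2)) + 2)*2 = -3*((-2 + 4 - 6) + 2)*2 = -3*(-4 + 2)*2 = -(-6)*2 = -3*(-4) = 12)
(1/c(-125, 70) + x(5, 19)) - 5406 = (1/(32/3 + (⅓)*(-125)) + 12) - 5406 = (1/(32/3 - 125/3) + 12) - 5406 = (1/(-31) + 12) - 5406 = (-1/31 + 12) - 5406 = 371/31 - 5406 = -167215/31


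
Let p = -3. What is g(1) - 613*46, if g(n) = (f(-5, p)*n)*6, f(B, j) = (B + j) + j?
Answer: -28264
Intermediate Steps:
f(B, j) = B + 2*j
g(n) = -66*n (g(n) = ((-5 + 2*(-3))*n)*6 = ((-5 - 6)*n)*6 = -11*n*6 = -66*n)
g(1) - 613*46 = -66*1 - 613*46 = -66 - 28198 = -28264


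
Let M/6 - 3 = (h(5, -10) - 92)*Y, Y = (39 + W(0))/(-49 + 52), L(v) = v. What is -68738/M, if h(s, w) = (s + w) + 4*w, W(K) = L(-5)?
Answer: 34369/4649 ≈ 7.3928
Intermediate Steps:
W(K) = -5
h(s, w) = s + 5*w
Y = 34/3 (Y = (39 - 5)/(-49 + 52) = 34/3 ≈ 11.333)
M = -9298 (M = 18 + 6*(((5 + 5*(-10)) - 92)*(34/3)) = 18 + 6*(((5 - 50) - 92)*(34/3)) = 18 + 6*((-45 - 92)*(34/3)) = 18 + 6*(-137*34/3) = 18 + 6*(-4658/3) = 18 - 9316 = -9298)
-68738/M = -68738/(-9298) = -68738*(-1/9298) = 34369/4649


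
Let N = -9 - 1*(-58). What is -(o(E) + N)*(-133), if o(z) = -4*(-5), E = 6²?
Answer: 9177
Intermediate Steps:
E = 36
N = 49 (N = -9 + 58 = 49)
o(z) = 20
-(o(E) + N)*(-133) = -(20 + 49)*(-133) = -69*(-133) = -1*(-9177) = 9177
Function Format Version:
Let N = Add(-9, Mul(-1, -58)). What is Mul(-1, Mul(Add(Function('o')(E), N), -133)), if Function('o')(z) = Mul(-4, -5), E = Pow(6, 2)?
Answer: 9177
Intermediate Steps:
E = 36
N = 49 (N = Add(-9, 58) = 49)
Function('o')(z) = 20
Mul(-1, Mul(Add(Function('o')(E), N), -133)) = Mul(-1, Mul(Add(20, 49), -133)) = Mul(-1, Mul(69, -133)) = Mul(-1, -9177) = 9177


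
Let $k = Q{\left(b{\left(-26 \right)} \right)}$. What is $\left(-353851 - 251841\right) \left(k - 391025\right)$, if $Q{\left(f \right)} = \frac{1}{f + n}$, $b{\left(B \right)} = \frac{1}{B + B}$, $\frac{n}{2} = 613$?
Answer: $\frac{15098832345843316}{63751} \approx 2.3684 \cdot 10^{11}$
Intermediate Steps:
$n = 1226$ ($n = 2 \cdot 613 = 1226$)
$b{\left(B \right)} = \frac{1}{2 B}$
$Q{\left(f \right)} = \frac{1}{1226 + f}$ ($Q{\left(f \right)} = \frac{1}{f + 1226} = \frac{1}{1226 + f}$)
$k = \frac{52}{63751}$ ($k = \frac{1}{1226 + \frac{1}{2 \left(-26\right)}} = \frac{1}{1226 + \frac{1}{2} \left(- \frac{1}{26}\right)} = \frac{1}{1226 - \frac{1}{52}} = \frac{1}{\frac{63751}{52}} = \frac{52}{63751} \approx 0.00081567$)
$\left(-353851 - 251841\right) \left(k - 391025\right) = \left(-353851 - 251841\right) \left(\frac{52}{63751} - 391025\right) = \left(-605692\right) \left(- \frac{24928234723}{63751}\right) = \frac{15098832345843316}{63751}$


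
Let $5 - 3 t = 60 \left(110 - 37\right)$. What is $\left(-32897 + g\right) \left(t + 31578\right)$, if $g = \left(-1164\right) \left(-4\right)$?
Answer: $- \frac{2551828519}{3} \approx -8.5061 \cdot 10^{8}$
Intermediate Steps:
$g = 4656$
$t = - \frac{4375}{3}$ ($t = \frac{5}{3} - \frac{60 \left(110 - 37\right)}{3} = \frac{5}{3} - \frac{60 \cdot 73}{3} = \frac{5}{3} - 1460 = - \frac{4375}{3} \approx -1458.3$)
$\left(-32897 + g\right) \left(t + 31578\right) = \left(-32897 + 4656\right) \left(- \frac{4375}{3} + 31578\right) = \left(-28241\right) \frac{90359}{3} = - \frac{2551828519}{3}$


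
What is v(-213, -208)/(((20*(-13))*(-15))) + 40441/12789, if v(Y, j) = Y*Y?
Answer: 245981347/16625700 ≈ 14.795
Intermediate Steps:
v(Y, j) = Y²
v(-213, -208)/(((20*(-13))*(-15))) + 40441/12789 = (-213)²/(((20*(-13))*(-15))) + 40441/12789 = 45369/((-260*(-15))) + 40441*(1/12789) = 45369/3900 + 40441/12789 = 45369*(1/3900) + 40441/12789 = 15123/1300 + 40441/12789 = 245981347/16625700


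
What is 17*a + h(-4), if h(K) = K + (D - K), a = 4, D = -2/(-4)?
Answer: 137/2 ≈ 68.500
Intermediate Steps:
D = ½ (D = -2*(-¼) = ½ ≈ 0.50000)
h(K) = ½ (h(K) = K + (½ - K) = ½)
17*a + h(-4) = 17*4 + ½ = 68 + ½ = 137/2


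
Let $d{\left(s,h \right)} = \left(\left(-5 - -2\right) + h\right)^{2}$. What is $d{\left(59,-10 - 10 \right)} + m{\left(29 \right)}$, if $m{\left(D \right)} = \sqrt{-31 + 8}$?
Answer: $529 + i \sqrt{23} \approx 529.0 + 4.7958 i$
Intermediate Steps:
$m{\left(D \right)} = i \sqrt{23}$ ($m{\left(D \right)} = \sqrt{-23} = i \sqrt{23}$)
$d{\left(s,h \right)} = \left(-3 + h\right)^{2}$ ($d{\left(s,h \right)} = \left(\left(-5 + 2\right) + h\right)^{2} = \left(-3 + h\right)^{2}$)
$d{\left(59,-10 - 10 \right)} + m{\left(29 \right)} = \left(-3 - 20\right)^{2} + i \sqrt{23} = \left(-23\right)^{2} + i \sqrt{23} = 529 + i \sqrt{23}$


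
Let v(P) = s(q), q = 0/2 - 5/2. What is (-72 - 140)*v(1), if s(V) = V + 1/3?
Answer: 1378/3 ≈ 459.33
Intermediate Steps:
q = -5/2 (q = 0*(½) - 5*½ = 0 - 5/2 = -5/2 ≈ -2.5000)
s(V) = ⅓ + V (s(V) = V + ⅓ = ⅓ + V)
v(P) = -13/6 (v(P) = ⅓ - 5/2 = -13/6)
(-72 - 140)*v(1) = (-72 - 140)*(-13/6) = -212*(-13/6) = 1378/3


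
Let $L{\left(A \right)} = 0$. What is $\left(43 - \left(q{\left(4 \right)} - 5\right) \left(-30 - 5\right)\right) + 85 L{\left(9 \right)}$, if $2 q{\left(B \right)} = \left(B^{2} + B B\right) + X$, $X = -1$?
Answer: $\frac{821}{2} \approx 410.5$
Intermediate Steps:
$q{\left(B \right)} = - \frac{1}{2} + B^{2}$ ($q{\left(B \right)} = \frac{\left(B^{2} + B B\right) - 1}{2} = \frac{\left(B^{2} + B^{2}\right) - 1}{2} = \frac{2 B^{2} - 1}{2} = \frac{-1 + 2 B^{2}}{2} = - \frac{1}{2} + B^{2}$)
$\left(43 - \left(q{\left(4 \right)} - 5\right) \left(-30 - 5\right)\right) + 85 L{\left(9 \right)} = \left(43 - \left(\left(- \frac{1}{2} + 4^{2}\right) - 5\right) \left(-30 - 5\right)\right) + 85 \cdot 0 = \left(43 - \left(\left(- \frac{1}{2} + 16\right) - 5\right) \left(-30 + \left(-14 + 9\right)\right)\right) + 0 = \left(43 - \left(\frac{31}{2} - 5\right) \left(-30 - 5\right)\right) + 0 = \left(43 - \frac{21}{2} \left(-35\right)\right) + 0 = \left(43 - - \frac{735}{2}\right) + 0 = \left(43 + \frac{735}{2}\right) + 0 = \frac{821}{2} + 0 = \frac{821}{2}$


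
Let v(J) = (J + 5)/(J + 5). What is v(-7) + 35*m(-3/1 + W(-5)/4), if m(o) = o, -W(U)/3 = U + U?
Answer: 317/2 ≈ 158.50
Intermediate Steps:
W(U) = -6*U (W(U) = -3*(U + U) = -6*U)
v(J) = 1 (v(J) = (5 + J)/(5 + J) = 1)
v(-7) + 35*m(-3/1 + W(-5)/4) = 1 + 35*(-3/1 - 6*(-5)/4) = 1 + 35*(-3*1 + 30*(¼)) = 1 + 35*(-3 + 15/2) = 1 + 35*(9/2) = 1 + 315/2 = 317/2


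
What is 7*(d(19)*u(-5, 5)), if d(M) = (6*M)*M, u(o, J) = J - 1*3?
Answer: 30324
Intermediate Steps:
u(o, J) = -3 + J (u(o, J) = J - 3 = -3 + J)
d(M) = 6*M²
7*(d(19)*u(-5, 5)) = 7*((6*19²)*(-3 + 5)) = 7*((6*361)*2) = 7*(2166*2) = 7*4332 = 30324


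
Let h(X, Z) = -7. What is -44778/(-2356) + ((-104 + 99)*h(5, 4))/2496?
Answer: 27962087/1470144 ≈ 19.020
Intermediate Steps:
-44778/(-2356) + ((-104 + 99)*h(5, 4))/2496 = -44778/(-2356) + ((-104 + 99)*(-7))/2496 = -44778*(-1/2356) - 5*(-7)*(1/2496) = 22389/1178 + 35*(1/2496) = 22389/1178 + 35/2496 = 27962087/1470144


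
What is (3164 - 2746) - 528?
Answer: -110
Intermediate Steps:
(3164 - 2746) - 528 = 418 - 528 = -110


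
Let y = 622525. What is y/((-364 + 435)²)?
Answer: 622525/5041 ≈ 123.49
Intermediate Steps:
y/((-364 + 435)²) = 622525/((-364 + 435)²) = 622525/(71²) = 622525/5041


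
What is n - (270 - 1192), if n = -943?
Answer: -21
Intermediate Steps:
n - (270 - 1192) = -943 - (270 - 1192) = -943 - 1*(-922) = -943 + 922 = -21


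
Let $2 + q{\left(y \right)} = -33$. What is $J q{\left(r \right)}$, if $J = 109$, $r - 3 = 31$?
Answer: $-3815$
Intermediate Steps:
$r = 34$ ($r = 3 + 31 = 34$)
$q{\left(y \right)} = -35$ ($q{\left(y \right)} = -2 - 33 = -35$)
$J q{\left(r \right)} = 109 \left(-35\right) = -3815$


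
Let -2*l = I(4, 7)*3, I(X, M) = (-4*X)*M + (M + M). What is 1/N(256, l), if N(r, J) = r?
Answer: 1/256 ≈ 0.0039063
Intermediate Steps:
I(X, M) = 2*M - 4*M*X (I(X, M) = -4*M*X + 2*M = 2*M - 4*M*X)
l = 147 (l = -2*7*(1 - 2*4)*3/2 = -2*7*(1 - 8)*3/2 = -2*7*(-7)*3/2 = -(-49)*3 = -½*(-294) = 147)
1/N(256, l) = 1/256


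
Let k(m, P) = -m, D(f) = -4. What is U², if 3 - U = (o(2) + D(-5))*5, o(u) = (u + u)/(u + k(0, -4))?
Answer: 169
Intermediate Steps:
o(u) = 2 (o(u) = (u + u)/(u - 1*0) = (2*u)/(u + 0) = (2*u)/u = 2)
U = 13 (U = 3 - (2 - 4)*5 = 3 - (-2)*5 = 3 - 1*(-10) = 3 + 10 = 13)
U² = 13² = 169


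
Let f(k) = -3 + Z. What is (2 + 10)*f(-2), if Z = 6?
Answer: 36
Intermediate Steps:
f(k) = 3 (f(k) = -3 + 6 = 3)
(2 + 10)*f(-2) = (2 + 10)*3 = 12*3 = 36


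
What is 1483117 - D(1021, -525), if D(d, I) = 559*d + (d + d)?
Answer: 910336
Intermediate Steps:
D(d, I) = 561*d (D(d, I) = 559*d + 2*d = 561*d)
1483117 - D(1021, -525) = 1483117 - 561*1021 = 1483117 - 1*572781 = 1483117 - 572781 = 910336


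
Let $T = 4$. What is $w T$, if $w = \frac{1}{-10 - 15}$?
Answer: $- \frac{4}{25} \approx -0.16$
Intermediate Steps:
$w = - \frac{1}{25}$ ($w = \frac{1}{-25} = - \frac{1}{25} \approx -0.04$)
$w T = \left(- \frac{1}{25}\right) 4 = - \frac{4}{25}$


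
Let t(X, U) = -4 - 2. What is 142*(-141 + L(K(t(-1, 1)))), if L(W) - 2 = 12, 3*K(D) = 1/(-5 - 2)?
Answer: -18034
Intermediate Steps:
t(X, U) = -6
K(D) = -1/21 (K(D) = 1/(3*(-5 - 2)) = (⅓)/(-7) = (⅓)*(-⅐) = -1/21)
L(W) = 14 (L(W) = 2 + 12 = 14)
142*(-141 + L(K(t(-1, 1)))) = 142*(-141 + 14) = 142*(-127) = -18034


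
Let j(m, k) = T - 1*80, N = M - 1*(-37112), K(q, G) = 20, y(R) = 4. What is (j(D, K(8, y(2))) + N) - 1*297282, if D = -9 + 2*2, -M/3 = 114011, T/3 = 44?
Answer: -602151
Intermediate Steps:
T = 132 (T = 3*44 = 132)
M = -342033 (M = -3*114011 = -342033)
N = -304921 (N = -342033 - 1*(-37112) = -342033 + 37112 = -304921)
D = -5 (D = -9 + 4 = -5)
j(m, k) = 52 (j(m, k) = 132 - 1*80 = 132 - 80 = 52)
(j(D, K(8, y(2))) + N) - 1*297282 = (52 - 304921) - 1*297282 = -304869 - 297282 = -602151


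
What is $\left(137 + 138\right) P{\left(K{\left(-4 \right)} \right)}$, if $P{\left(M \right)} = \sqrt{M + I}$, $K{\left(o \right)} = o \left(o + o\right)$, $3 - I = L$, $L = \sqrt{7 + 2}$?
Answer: $1100 \sqrt{2} \approx 1555.6$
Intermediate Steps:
$L = 3$ ($L = \sqrt{9} = 3$)
$I = 0$ ($I = 3 - 3 = 0$)
$K{\left(o \right)} = 2 o^{2}$ ($K{\left(o \right)} = o 2 o = 2 o^{2}$)
$P{\left(M \right)} = \sqrt{M}$ ($P{\left(M \right)} = \sqrt{M + 0} = \sqrt{M}$)
$\left(137 + 138\right) P{\left(K{\left(-4 \right)} \right)} = \left(137 + 138\right) \sqrt{2 \left(-4\right)^{2}} = 275 \sqrt{2 \cdot 16} = 275 \sqrt{32} = 275 \cdot 4 \sqrt{2} = 1100 \sqrt{2}$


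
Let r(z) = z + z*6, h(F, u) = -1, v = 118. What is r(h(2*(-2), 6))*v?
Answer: -826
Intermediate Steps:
r(z) = 7*z (r(z) = z + 6*z = 7*z)
r(h(2*(-2), 6))*v = (7*(-1))*118 = -7*118 = -826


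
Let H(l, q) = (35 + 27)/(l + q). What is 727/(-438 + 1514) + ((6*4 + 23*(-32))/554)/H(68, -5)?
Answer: -5823515/9239612 ≈ -0.63028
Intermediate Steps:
H(l, q) = 62/(l + q)
727/(-438 + 1514) + ((6*4 + 23*(-32))/554)/H(68, -5) = 727/(-438 + 1514) + ((6*4 + 23*(-32))/554)/((62/(68 - 5))) = 727/1076 + ((24 - 736)*(1/554))/((62/63)) = 727*(1/1076) + (-712*1/554)/((62*(1/63))) = 727/1076 - 356/(277*62/63) = 727/1076 - 356/277*63/62 = 727/1076 - 11214/8587 = -5823515/9239612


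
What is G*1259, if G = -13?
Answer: -16367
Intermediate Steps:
G*1259 = -13*1259 = -16367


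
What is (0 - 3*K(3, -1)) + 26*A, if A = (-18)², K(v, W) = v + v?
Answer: 8406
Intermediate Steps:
K(v, W) = 2*v
A = 324
(0 - 3*K(3, -1)) + 26*A = (0 - 6*3) + 26*324 = (0 - 3*6) + 8424 = (0 - 18) + 8424 = -18 + 8424 = 8406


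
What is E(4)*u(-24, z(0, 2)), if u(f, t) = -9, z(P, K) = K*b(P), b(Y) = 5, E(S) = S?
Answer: -36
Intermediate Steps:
z(P, K) = 5*K (z(P, K) = K*5 = 5*K)
E(4)*u(-24, z(0, 2)) = 4*(-9) = -36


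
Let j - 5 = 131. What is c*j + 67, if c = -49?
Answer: -6597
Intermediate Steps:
j = 136 (j = 5 + 131 = 136)
c*j + 67 = -49*136 + 67 = -6664 + 67 = -6597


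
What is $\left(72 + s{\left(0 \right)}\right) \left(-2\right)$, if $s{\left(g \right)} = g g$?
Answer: $-144$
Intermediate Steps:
$s{\left(g \right)} = g^{2}$
$\left(72 + s{\left(0 \right)}\right) \left(-2\right) = \left(72 + 0^{2}\right) \left(-2\right) = \left(72 + 0\right) \left(-2\right) = 72 \left(-2\right) = -144$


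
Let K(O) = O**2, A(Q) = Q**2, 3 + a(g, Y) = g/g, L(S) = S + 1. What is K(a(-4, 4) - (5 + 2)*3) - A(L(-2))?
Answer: 528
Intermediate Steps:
L(S) = 1 + S
a(g, Y) = -2 (a(g, Y) = -3 + g/g = -3 + 1 = -2)
K(a(-4, 4) - (5 + 2)*3) - A(L(-2)) = (-2 - (5 + 2)*3)**2 - (1 - 2)**2 = (-2 - 7*3)**2 - 1*(-1)**2 = (-2 - 1*21)**2 - 1*1 = (-2 - 21)**2 - 1 = (-23)**2 - 1 = 529 - 1 = 528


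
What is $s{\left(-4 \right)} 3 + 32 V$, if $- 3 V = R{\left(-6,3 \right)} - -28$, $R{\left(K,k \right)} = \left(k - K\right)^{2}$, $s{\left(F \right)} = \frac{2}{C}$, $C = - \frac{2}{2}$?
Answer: $- \frac{3506}{3} \approx -1168.7$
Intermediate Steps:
$C = -1$ ($C = \left(-2\right) \frac{1}{2} = -1$)
$s{\left(F \right)} = -2$ ($s{\left(F \right)} = \frac{2}{-1} = 2 \left(-1\right) = -2$)
$V = - \frac{109}{3}$ ($V = - \frac{\left(-6 - 3\right)^{2} - -28}{3} = - \frac{\left(-6 - 3\right)^{2} + 28}{3} = - \frac{\left(-9\right)^{2} + 28}{3} = - \frac{81 + 28}{3} = \left(- \frac{1}{3}\right) 109 = - \frac{109}{3} \approx -36.333$)
$s{\left(-4 \right)} 3 + 32 V = \left(-2\right) 3 + 32 \left(- \frac{109}{3}\right) = -6 - \frac{3488}{3} = - \frac{3506}{3}$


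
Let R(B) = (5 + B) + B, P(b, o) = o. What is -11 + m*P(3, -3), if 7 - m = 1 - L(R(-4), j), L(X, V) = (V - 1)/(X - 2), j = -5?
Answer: -163/5 ≈ -32.600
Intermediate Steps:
R(B) = 5 + 2*B
L(X, V) = (-1 + V)/(-2 + X)
m = 36/5 (m = 7 - (1 - (-1 - 5)/(-2 + (5 + 2*(-4)))) = 7 - (1 - (-6)/(-2 + (5 - 8))) = 7 - (1 - (-6)/(-2 - 3)) = 7 - (1 - (-6)/(-5)) = 7 - (1 - (-1)*(-6)/5) = 7 - (1 - 1*6/5) = 7 - (1 - 6/5) = 7 - 1*(-⅕) = 7 + ⅕ = 36/5 ≈ 7.2000)
-11 + m*P(3, -3) = -11 + (36/5)*(-3) = -11 - 108/5 = -163/5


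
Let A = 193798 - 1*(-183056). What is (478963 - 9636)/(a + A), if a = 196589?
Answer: 469327/573443 ≈ 0.81844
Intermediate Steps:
A = 376854 (A = 193798 + 183056 = 376854)
(478963 - 9636)/(a + A) = (478963 - 9636)/(196589 + 376854) = 469327/573443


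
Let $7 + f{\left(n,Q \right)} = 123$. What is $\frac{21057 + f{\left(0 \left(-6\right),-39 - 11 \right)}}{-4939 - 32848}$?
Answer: $- \frac{21173}{37787} \approx -0.56032$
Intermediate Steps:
$f{\left(n,Q \right)} = 116$ ($f{\left(n,Q \right)} = -7 + 123 = 116$)
$\frac{21057 + f{\left(0 \left(-6\right),-39 - 11 \right)}}{-4939 - 32848} = \frac{21057 + 116}{-4939 - 32848} = \frac{21173}{-37787} = 21173 \left(- \frac{1}{37787}\right) = - \frac{21173}{37787}$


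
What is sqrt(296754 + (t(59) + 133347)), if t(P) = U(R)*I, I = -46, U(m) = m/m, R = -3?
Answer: sqrt(430055) ≈ 655.79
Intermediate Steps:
U(m) = 1
t(P) = -46 (t(P) = 1*(-46) = -46)
sqrt(296754 + (t(59) + 133347)) = sqrt(296754 + (-46 + 133347)) = sqrt(296754 + 133301) = sqrt(430055)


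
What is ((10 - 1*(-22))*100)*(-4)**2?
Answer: 51200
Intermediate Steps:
((10 - 1*(-22))*100)*(-4)**2 = ((10 + 22)*100)*16 = (32*100)*16 = 3200*16 = 51200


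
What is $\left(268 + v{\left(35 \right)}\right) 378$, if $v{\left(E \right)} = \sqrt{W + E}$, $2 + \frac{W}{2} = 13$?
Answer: $101304 + 378 \sqrt{57} \approx 1.0416 \cdot 10^{5}$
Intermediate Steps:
$W = 22$ ($W = -4 + 2 \cdot 13 = -4 + 26 = 22$)
$v{\left(E \right)} = \sqrt{22 + E}$
$\left(268 + v{\left(35 \right)}\right) 378 = \left(268 + \sqrt{22 + 35}\right) 378 = \left(268 + \sqrt{57}\right) 378 = 101304 + 378 \sqrt{57}$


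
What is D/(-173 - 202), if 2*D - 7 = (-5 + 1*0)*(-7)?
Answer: -7/125 ≈ -0.056000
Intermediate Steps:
D = 21 (D = 7/2 + ((-5 + 1*0)*(-7))/2 = 7/2 + ((-5 + 0)*(-7))/2 = 7/2 + (-5*(-7))/2 = 7/2 + (½)*35 = 7/2 + 35/2 = 21)
D/(-173 - 202) = 21/(-173 - 202) = 21/(-375) = -1/375*21 = -7/125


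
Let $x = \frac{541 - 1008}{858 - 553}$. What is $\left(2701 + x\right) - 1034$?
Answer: $\frac{507968}{305} \approx 1665.5$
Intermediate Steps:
$x = - \frac{467}{305} \approx -1.5311$
$\left(2701 + x\right) - 1034 = \left(2701 - \frac{467}{305}\right) - 1034 = \frac{823338}{305} - 1034 = \frac{507968}{305}$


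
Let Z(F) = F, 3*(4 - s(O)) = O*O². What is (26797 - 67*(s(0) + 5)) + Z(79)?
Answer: 26273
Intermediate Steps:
s(O) = 4 - O³/3 (s(O) = 4 - O*O²/3 = 4 - O³/3)
(26797 - 67*(s(0) + 5)) + Z(79) = (26797 - 67*((4 - ⅓*0³) + 5)) + 79 = (26797 - 67*((4 - ⅓*0) + 5)) + 79 = (26797 - 67*((4 + 0) + 5)) + 79 = (26797 - 67*(4 + 5)) + 79 = (26797 - 67*9) + 79 = (26797 - 603) + 79 = 26194 + 79 = 26273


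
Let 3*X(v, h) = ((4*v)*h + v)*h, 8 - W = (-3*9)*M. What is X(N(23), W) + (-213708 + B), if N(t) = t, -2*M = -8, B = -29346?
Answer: 170486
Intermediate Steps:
M = 4 (M = -1/2*(-8) = 4)
W = 116 (W = 8 - (-3*9)*4 = 8 - (-27)*4 = 8 - 1*(-108) = 8 + 108 = 116)
X(v, h) = h*(v + 4*h*v)/3 (X(v, h) = (((4*v)*h + v)*h)/3 = ((4*h*v + v)*h)/3 = ((v + 4*h*v)*h)/3 = (h*(v + 4*h*v))/3 = h*(v + 4*h*v)/3)
X(N(23), W) + (-213708 + B) = (1/3)*116*23*(1 + 4*116) + (-213708 - 29346) = (1/3)*116*23*(1 + 464) - 243054 = (1/3)*116*23*465 - 243054 = 413540 - 243054 = 170486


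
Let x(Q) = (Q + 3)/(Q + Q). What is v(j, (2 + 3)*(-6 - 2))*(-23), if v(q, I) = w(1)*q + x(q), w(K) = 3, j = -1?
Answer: 92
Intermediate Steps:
x(Q) = (3 + Q)/(2*Q) (x(Q) = (3 + Q)/((2*Q)) = (3 + Q)*(1/(2*Q)) = (3 + Q)/(2*Q))
v(q, I) = 3*q + (3 + q)/(2*q)
v(j, (2 + 3)*(-6 - 2))*(-23) = ((½)*(3 - 1 + 6*(-1)²)/(-1))*(-23) = ((½)*(-1)*(3 - 1 + 6*1))*(-23) = ((½)*(-1)*(3 - 1 + 6))*(-23) = ((½)*(-1)*8)*(-23) = -4*(-23) = 92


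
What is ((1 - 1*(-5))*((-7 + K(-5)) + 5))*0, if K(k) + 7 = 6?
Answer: 0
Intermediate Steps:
K(k) = -1 (K(k) = -7 + 6 = -1)
((1 - 1*(-5))*((-7 + K(-5)) + 5))*0 = ((1 - 1*(-5))*((-7 - 1) + 5))*0 = ((1 + 5)*(-8 + 5))*0 = (6*(-3))*0 = -18*0 = 0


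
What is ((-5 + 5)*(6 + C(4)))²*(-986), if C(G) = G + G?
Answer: 0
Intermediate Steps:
C(G) = 2*G
((-5 + 5)*(6 + C(4)))²*(-986) = ((-5 + 5)*(6 + 2*4))²*(-986) = (0*(6 + 8))²*(-986) = (0*14)²*(-986) = 0²*(-986) = 0*(-986) = 0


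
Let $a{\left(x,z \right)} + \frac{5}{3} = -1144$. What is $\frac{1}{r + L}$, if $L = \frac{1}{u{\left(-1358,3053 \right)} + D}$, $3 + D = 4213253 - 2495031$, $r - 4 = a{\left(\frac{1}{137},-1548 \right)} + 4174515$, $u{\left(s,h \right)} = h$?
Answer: $\frac{5163816}{21550531992643} \approx 2.3961 \cdot 10^{-7}$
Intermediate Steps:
$a{\left(x,z \right)} = - \frac{3437}{3}$ ($a{\left(x,z \right)} = - \frac{5}{3} - 1144 = - \frac{3437}{3}$)
$r = \frac{12520120}{3}$ ($r = 4 + \left(- \frac{3437}{3} + 4174515\right) = 4 + \frac{12520108}{3} = \frac{12520120}{3} \approx 4.1734 \cdot 10^{6}$)
$D = 1718219$ ($D = -3 + \left(4213253 - 2495031\right) = -3 + 1718222 = 1718219$)
$L = \frac{1}{1721272}$ ($L = \frac{1}{3053 + 1718219} = \frac{1}{1721272} \approx 5.8097 \cdot 10^{-7}$)
$\frac{1}{r + L} = \frac{1}{\frac{12520120}{3} + \frac{1}{1721272}} = \frac{1}{\frac{21550531992643}{5163816}} = \frac{5163816}{21550531992643}$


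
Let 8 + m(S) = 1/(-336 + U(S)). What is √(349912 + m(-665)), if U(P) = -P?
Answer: √37873959193/329 ≈ 591.53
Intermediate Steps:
m(S) = -8 + 1/(-336 - S)
√(349912 + m(-665)) = √(349912 + (-2689 - 8*(-665))/(336 - 665)) = √(349912 + (-2689 + 5320)/(-329)) = √(349912 - 1/329*2631) = √(349912 - 2631/329) = √(115118417/329) = √37873959193/329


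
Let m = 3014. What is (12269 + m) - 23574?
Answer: -8291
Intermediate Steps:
(12269 + m) - 23574 = (12269 + 3014) - 23574 = 15283 - 23574 = -8291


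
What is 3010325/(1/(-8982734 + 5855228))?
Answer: -9414809499450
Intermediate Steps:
3010325/(1/(-8982734 + 5855228)) = 3010325/(1/(-3127506)) = 3010325/(-1/3127506) = 3010325*(-3127506) = -9414809499450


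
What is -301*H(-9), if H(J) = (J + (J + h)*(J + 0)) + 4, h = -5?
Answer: -36421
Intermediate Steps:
H(J) = 4 + J + J*(-5 + J) (H(J) = (J + (J - 5)*(J + 0)) + 4 = (J + (-5 + J)*J) + 4 = (J + J*(-5 + J)) + 4 = 4 + J + J*(-5 + J))
-301*H(-9) = -301*(4 + (-9)² - 4*(-9)) = -301*(4 + 81 + 36) = -301*121 = -36421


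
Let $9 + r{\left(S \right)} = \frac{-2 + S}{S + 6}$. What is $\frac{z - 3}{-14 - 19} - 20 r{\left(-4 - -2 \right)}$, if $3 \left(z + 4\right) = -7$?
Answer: $\frac{19828}{99} \approx 200.28$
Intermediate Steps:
$z = - \frac{19}{3}$ ($z = -4 + \frac{1}{3} \left(-7\right) = -4 - \frac{7}{3} = - \frac{19}{3} \approx -6.3333$)
$r{\left(S \right)} = -9 + \frac{-2 + S}{6 + S}$ ($r{\left(S \right)} = -9 + \frac{-2 + S}{S + 6} = -9 + \frac{-2 + S}{6 + S}$)
$\frac{z - 3}{-14 - 19} - 20 r{\left(-4 - -2 \right)} = \frac{- \frac{19}{3} - 3}{-14 - 19} - 20 \frac{8 \left(-7 - \left(-4 - -2\right)\right)}{6 - 2} = - \frac{28}{3 \left(-33\right)} - 20 \frac{8 \left(-7 - \left(-4 + 2\right)\right)}{6 + \left(-4 + 2\right)} = \left(- \frac{28}{3}\right) \left(- \frac{1}{33}\right) - 20 \frac{8 \left(-7 - -2\right)}{6 - 2} = \frac{28}{99} - 20 \frac{8 \left(-7 + 2\right)}{4} = \frac{28}{99} - 20 \cdot 8 \cdot \frac{1}{4} \left(-5\right) = \frac{28}{99} - -200 = \frac{28}{99} + 200 = \frac{19828}{99}$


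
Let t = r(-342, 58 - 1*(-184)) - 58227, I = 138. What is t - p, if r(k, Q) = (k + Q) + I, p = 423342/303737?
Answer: -17674575635/303737 ≈ -58190.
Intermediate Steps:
p = 423342/303737 (p = 423342*(1/303737) = 423342/303737 ≈ 1.3938)
r(k, Q) = 138 + Q + k (r(k, Q) = (k + Q) + 138 = (Q + k) + 138 = 138 + Q + k)
t = -58189 (t = (138 + (58 - 1*(-184)) - 342) - 58227 = (138 + (58 + 184) - 342) - 58227 = (138 + 242 - 342) - 58227 = 38 - 58227 = -58189)
t - p = -58189 - 1*423342/303737 = -58189 - 423342/303737 = -17674575635/303737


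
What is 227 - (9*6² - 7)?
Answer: -90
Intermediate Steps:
227 - (9*6² - 7) = 227 - (9*36 - 7) = 227 - (324 - 7) = 227 - 1*317 = 227 - 317 = -90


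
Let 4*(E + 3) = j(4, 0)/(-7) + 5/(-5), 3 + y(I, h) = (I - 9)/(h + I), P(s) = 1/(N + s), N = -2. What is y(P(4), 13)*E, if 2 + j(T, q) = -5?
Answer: 98/9 ≈ 10.889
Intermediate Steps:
P(s) = 1/(-2 + s)
j(T, q) = -7 (j(T, q) = -2 - 5 = -7)
y(I, h) = -3 + (-9 + I)/(I + h) (y(I, h) = -3 + (I - 9)/(h + I) = -3 + (-9 + I)/(I + h))
E = -3 (E = -3 + (-7/(-7) + 5/(-5))/4 = -3 + (-7*(-1/7) + 5*(-1/5))/4 = -3 + (1 - 1)/4 = -3 + (1/4)*0 = -3 + 0 = -3)
y(P(4), 13)*E = ((-9 - 3*13 - 2/(-2 + 4))/(1/(-2 + 4) + 13))*(-3) = ((-9 - 39 - 2/2)/(1/2 + 13))*(-3) = ((-9 - 39 - 2*1/2)/(1/2 + 13))*(-3) = ((-9 - 39 - 1)/(27/2))*(-3) = ((2/27)*(-49))*(-3) = -98/27*(-3) = 98/9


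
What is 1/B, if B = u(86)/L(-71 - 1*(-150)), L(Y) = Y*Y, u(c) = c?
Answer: 6241/86 ≈ 72.570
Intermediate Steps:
L(Y) = Y²
B = 86/6241 (B = 86/((-71 - 1*(-150))²) = 86/((-71 + 150)²) = 86/(79²) = 86/6241 ≈ 0.013780)
1/B = 1/(86/6241) = 6241/86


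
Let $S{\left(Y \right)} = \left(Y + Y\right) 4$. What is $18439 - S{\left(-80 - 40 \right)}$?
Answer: $19399$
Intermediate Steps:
$S{\left(Y \right)} = 8 Y$ ($S{\left(Y \right)} = 2 Y 4 = 8 Y$)
$18439 - S{\left(-80 - 40 \right)} = 18439 - 8 \left(-80 - 40\right) = 18439 - 8 \left(-120\right) = 18439 - -960 = 18439 + 960 = 19399$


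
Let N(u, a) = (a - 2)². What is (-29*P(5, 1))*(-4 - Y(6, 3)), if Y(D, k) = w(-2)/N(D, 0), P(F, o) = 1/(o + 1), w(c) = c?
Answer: 203/4 ≈ 50.750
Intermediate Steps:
N(u, a) = (-2 + a)²
P(F, o) = 1/(1 + o)
Y(D, k) = -½ (Y(D, k) = -2/(-2 + 0)² = -2/((-2)²) = -2/4 = -2*¼ = -½)
(-29*P(5, 1))*(-4 - Y(6, 3)) = (-29/(1 + 1))*(-4 - 1*(-½)) = (-29/2)*(-4 + ½) = -29*½*(-7/2) = -29/2*(-7/2) = 203/4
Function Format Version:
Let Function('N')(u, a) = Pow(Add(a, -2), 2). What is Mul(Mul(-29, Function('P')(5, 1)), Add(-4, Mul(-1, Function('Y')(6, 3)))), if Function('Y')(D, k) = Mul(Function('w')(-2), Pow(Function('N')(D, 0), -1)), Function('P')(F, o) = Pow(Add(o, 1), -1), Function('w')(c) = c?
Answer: Rational(203, 4) ≈ 50.750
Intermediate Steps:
Function('N')(u, a) = Pow(Add(-2, a), 2)
Function('P')(F, o) = Pow(Add(1, o), -1)
Function('Y')(D, k) = Rational(-1, 2) (Function('Y')(D, k) = Mul(-2, Pow(Pow(Add(-2, 0), 2), -1)) = Mul(-2, Pow(Pow(-2, 2), -1)) = Mul(-2, Pow(4, -1)) = Mul(-2, Rational(1, 4)) = Rational(-1, 2))
Mul(Mul(-29, Function('P')(5, 1)), Add(-4, Mul(-1, Function('Y')(6, 3)))) = Mul(Mul(-29, Pow(Add(1, 1), -1)), Add(-4, Mul(-1, Rational(-1, 2)))) = Mul(Mul(-29, Pow(2, -1)), Add(-4, Rational(1, 2))) = Mul(Mul(-29, Rational(1, 2)), Rational(-7, 2)) = Mul(Rational(-29, 2), Rational(-7, 2)) = Rational(203, 4)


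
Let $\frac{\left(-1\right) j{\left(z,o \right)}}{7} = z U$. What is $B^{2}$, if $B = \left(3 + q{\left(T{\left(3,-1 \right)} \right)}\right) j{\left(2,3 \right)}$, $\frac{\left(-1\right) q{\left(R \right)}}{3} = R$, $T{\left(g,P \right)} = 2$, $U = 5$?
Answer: $44100$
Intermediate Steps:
$q{\left(R \right)} = - 3 R$
$j{\left(z,o \right)} = - 35 z$ ($j{\left(z,o \right)} = - 7 z 5 = - 7 \cdot 5 z = - 35 z$)
$B = 210$ ($B = \left(3 - 6\right) \left(\left(-35\right) 2\right) = \left(3 - 6\right) \left(-70\right) = \left(-3\right) \left(-70\right) = 210$)
$B^{2} = 210^{2} = 44100$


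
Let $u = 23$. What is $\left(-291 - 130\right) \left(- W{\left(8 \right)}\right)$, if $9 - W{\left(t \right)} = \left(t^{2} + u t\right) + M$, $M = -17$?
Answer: $-93462$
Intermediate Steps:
$W{\left(t \right)} = 26 - t^{2} - 23 t$ ($W{\left(t \right)} = 9 - \left(\left(t^{2} + 23 t\right) - 17\right) = 9 - \left(-17 + t^{2} + 23 t\right) = 26 - t^{2} - 23 t$)
$\left(-291 - 130\right) \left(- W{\left(8 \right)}\right) = \left(-291 - 130\right) \left(- (26 - 8^{2} - 184)\right) = - 421 \left(- (26 - 64 - 184)\right) = - 421 \left(\left(-1\right) \left(-222\right)\right) = \left(-421\right) 222 = -93462$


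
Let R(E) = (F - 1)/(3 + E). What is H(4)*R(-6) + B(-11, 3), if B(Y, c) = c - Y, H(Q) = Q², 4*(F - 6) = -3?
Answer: -26/3 ≈ -8.6667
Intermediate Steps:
F = 21/4 (F = 6 + (¼)*(-3) = 6 - ¾ = 21/4 ≈ 5.2500)
R(E) = 17/(4*(3 + E)) (R(E) = (21/4 - 1)/(3 + E) = 17/(4*(3 + E)))
H(4)*R(-6) + B(-11, 3) = 4²*(17/(4*(3 - 6))) + (3 - 1*(-11)) = 16*((17/4)/(-3)) + (3 + 11) = 16*((17/4)*(-⅓)) + 14 = 16*(-17/12) + 14 = -68/3 + 14 = -26/3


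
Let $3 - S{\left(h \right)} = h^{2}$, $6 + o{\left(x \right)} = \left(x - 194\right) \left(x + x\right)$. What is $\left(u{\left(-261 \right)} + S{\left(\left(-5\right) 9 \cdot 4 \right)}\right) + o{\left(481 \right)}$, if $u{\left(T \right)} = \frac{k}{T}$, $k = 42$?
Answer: $\frac{21201103}{87} \approx 2.4369 \cdot 10^{5}$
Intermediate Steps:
$o{\left(x \right)} = -6 + 2 x \left(-194 + x\right)$ ($o{\left(x \right)} = -6 + \left(x - 194\right) \left(x + x\right) = -6 + \left(-194 + x\right) 2 x = -6 + 2 x \left(-194 + x\right)$)
$u{\left(T \right)} = \frac{42}{T}$
$S{\left(h \right)} = 3 - h^{2}$
$\left(u{\left(-261 \right)} + S{\left(\left(-5\right) 9 \cdot 4 \right)}\right) + o{\left(481 \right)} = \left(\frac{42}{-261} + \left(3 - \left(\left(-5\right) 9 \cdot 4\right)^{2}\right)\right) - \left(186634 - 462722\right) = \left(42 \left(- \frac{1}{261}\right) + \left(3 - \left(\left(-45\right) 4\right)^{2}\right)\right) - -276088 = \left(- \frac{14}{87} + \left(3 - \left(-180\right)^{2}\right)\right) - -276088 = \left(- \frac{14}{87} + \left(3 - 32400\right)\right) + 276088 = \left(- \frac{14}{87} - 32397\right) + 276088 = - \frac{2818553}{87} + 276088 = \frac{21201103}{87}$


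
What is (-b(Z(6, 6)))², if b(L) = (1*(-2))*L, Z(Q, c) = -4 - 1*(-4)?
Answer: 0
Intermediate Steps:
Z(Q, c) = 0 (Z(Q, c) = -4 + 4 = 0)
b(L) = -2*L
(-b(Z(6, 6)))² = (-(-2)*0)² = (-1*0)² = 0² = 0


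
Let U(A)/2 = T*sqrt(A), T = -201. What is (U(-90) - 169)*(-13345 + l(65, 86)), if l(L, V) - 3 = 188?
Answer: 2223026 + 15863724*I*sqrt(10) ≈ 2.223e+6 + 5.0166e+7*I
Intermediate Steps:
l(L, V) = 191 (l(L, V) = 3 + 188 = 191)
U(A) = -402*sqrt(A) (U(A) = 2*(-201*sqrt(A)) = -402*sqrt(A))
(U(-90) - 169)*(-13345 + l(65, 86)) = (-1206*I*sqrt(10) - 169)*(-13345 + 191) = (-1206*I*sqrt(10) - 169)*(-13154) = (-169 - 1206*I*sqrt(10))*(-13154) = 2223026 + 15863724*I*sqrt(10)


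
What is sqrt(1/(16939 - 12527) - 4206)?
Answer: I*sqrt(20468228713)/2206 ≈ 64.854*I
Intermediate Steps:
sqrt(1/(16939 - 12527) - 4206) = sqrt(1/4412 - 4206) = sqrt(-18556871/4412) = I*sqrt(20468228713)/2206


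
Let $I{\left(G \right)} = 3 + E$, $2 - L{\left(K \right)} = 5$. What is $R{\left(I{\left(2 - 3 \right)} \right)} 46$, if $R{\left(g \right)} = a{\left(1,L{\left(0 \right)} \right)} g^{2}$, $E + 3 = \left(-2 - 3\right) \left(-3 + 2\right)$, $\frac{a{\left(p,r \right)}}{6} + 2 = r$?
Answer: $-34500$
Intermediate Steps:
$L{\left(K \right)} = -3$ ($L{\left(K \right)} = 2 - 5 = -3$)
$a{\left(p,r \right)} = -12 + 6 r$
$E = 2$ ($E = -3 + \left(-2 - 3\right) \left(-3 + 2\right) = -3 - -5 = -3 + 5 = 2$)
$I{\left(G \right)} = 5$ ($I{\left(G \right)} = 3 + 2 = 5$)
$R{\left(g \right)} = - 30 g^{2}$ ($R{\left(g \right)} = \left(-12 + 6 \left(-3\right)\right) g^{2} = \left(-12 - 18\right) g^{2} = - 30 g^{2}$)
$R{\left(I{\left(2 - 3 \right)} \right)} 46 = - 30 \cdot 5^{2} \cdot 46 = \left(-30\right) 25 \cdot 46 = \left(-750\right) 46 = -34500$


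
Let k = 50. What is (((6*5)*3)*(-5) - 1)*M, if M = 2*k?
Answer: -45100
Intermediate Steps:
M = 100 (M = 2*50 = 100)
(((6*5)*3)*(-5) - 1)*M = (((6*5)*3)*(-5) - 1)*100 = ((30*3)*(-5) - 1)*100 = (90*(-5) - 1)*100 = (-450 - 1)*100 = -451*100 = -45100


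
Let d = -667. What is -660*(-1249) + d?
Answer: 823673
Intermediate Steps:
-660*(-1249) + d = -660*(-1249) - 667 = 824340 - 667 = 823673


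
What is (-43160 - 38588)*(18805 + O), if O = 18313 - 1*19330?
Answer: -1454133424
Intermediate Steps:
O = -1017 (O = 18313 - 19330 = -1017)
(-43160 - 38588)*(18805 + O) = (-43160 - 38588)*(18805 - 1017) = -81748*17788 = -1454133424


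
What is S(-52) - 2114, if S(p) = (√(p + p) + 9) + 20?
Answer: -2085 + 2*I*√26 ≈ -2085.0 + 10.198*I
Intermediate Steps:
S(p) = 29 + √2*√p (S(p) = (√(2*p) + 9) + 20 = (√2*√p + 9) + 20 = (9 + √2*√p) + 20 = 29 + √2*√p)
S(-52) - 2114 = (29 + √2*√(-52)) - 2114 = (29 + √2*(2*I*√13)) - 2114 = (29 + 2*I*√26) - 2114 = -2085 + 2*I*√26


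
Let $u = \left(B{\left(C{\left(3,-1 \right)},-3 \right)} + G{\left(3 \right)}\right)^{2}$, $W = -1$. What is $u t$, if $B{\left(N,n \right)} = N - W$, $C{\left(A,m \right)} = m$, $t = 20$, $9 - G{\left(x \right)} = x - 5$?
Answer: $2420$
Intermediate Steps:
$G{\left(x \right)} = 14 - x$ ($G{\left(x \right)} = 9 - \left(x - 5\right) = 9 - \left(-5 + x\right) = 14 - x$)
$B{\left(N,n \right)} = 1 + N$ ($B{\left(N,n \right)} = N - -1 = N + 1 = 1 + N$)
$u = 121$ ($u = \left(\left(1 - 1\right) + \left(14 - 3\right)\right)^{2} = \left(0 + \left(14 - 3\right)\right)^{2} = \left(0 + 11\right)^{2} = 11^{2} = 121$)
$u t = 121 \cdot 20 = 2420$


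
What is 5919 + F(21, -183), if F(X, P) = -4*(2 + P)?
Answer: 6643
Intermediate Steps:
F(X, P) = -8 - 4*P
5919 + F(21, -183) = 5919 + (-8 - 4*(-183)) = 5919 + (-8 + 732) = 5919 + 724 = 6643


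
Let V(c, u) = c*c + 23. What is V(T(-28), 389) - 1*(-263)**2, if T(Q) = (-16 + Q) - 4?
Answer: -66842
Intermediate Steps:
T(Q) = -20 + Q
V(c, u) = 23 + c**2 (V(c, u) = c**2 + 23 = 23 + c**2)
V(T(-28), 389) - 1*(-263)**2 = (23 + (-20 - 28)**2) - 1*(-263)**2 = (23 + (-48)**2) - 1*69169 = (23 + 2304) - 69169 = 2327 - 69169 = -66842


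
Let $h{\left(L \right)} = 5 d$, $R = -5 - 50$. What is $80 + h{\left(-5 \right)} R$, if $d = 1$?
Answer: $-195$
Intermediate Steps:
$R = -55$
$h{\left(L \right)} = 5$ ($h{\left(L \right)} = 5 \cdot 1 = 5$)
$80 + h{\left(-5 \right)} R = 80 + 5 \left(-55\right) = 80 - 275 = -195$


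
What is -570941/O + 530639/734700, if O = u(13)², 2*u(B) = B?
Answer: -1677791732809/124164300 ≈ -13513.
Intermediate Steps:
u(B) = B/2
O = 169/4 (O = ((½)*13)² = (13/2)² = 169/4 ≈ 42.250)
-570941/O + 530639/734700 = -570941/169/4 + 530639/734700 = -570941*4/169 + 530639*(1/734700) = -2283764/169 + 530639/734700 = -1677791732809/124164300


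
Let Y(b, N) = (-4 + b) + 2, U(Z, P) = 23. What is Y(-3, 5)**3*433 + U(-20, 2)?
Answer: -54102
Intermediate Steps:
Y(b, N) = -2 + b
Y(-3, 5)**3*433 + U(-20, 2) = (-2 - 3)**3*433 + 23 = (-5)**3*433 + 23 = -125*433 + 23 = -54125 + 23 = -54102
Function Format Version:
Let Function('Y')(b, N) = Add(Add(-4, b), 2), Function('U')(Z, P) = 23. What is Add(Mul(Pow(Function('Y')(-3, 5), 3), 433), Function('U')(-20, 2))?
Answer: -54102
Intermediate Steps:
Function('Y')(b, N) = Add(-2, b)
Add(Mul(Pow(Function('Y')(-3, 5), 3), 433), Function('U')(-20, 2)) = Add(Mul(Pow(Add(-2, -3), 3), 433), 23) = Add(Mul(Pow(-5, 3), 433), 23) = Add(Mul(-125, 433), 23) = Add(-54125, 23) = -54102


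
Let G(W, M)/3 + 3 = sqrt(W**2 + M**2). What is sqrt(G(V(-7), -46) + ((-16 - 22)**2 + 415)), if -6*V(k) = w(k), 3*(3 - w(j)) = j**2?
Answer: sqrt(16650 + 6*sqrt(42949))/3 ≈ 44.589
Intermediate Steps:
w(j) = 3 - j**2/3
V(k) = -1/2 + k**2/18 (V(k) = -(3 - k**2/3)/6 = -1/2 + k**2/18)
G(W, M) = -9 + 3*sqrt(M**2 + W**2) (G(W, M) = -9 + 3*sqrt(W**2 + M**2) = -9 + 3*sqrt(M**2 + W**2))
sqrt(G(V(-7), -46) + ((-16 - 22)**2 + 415)) = sqrt((-9 + 3*sqrt((-46)**2 + (-1/2 + (1/18)*(-7)**2)**2)) + ((-16 - 22)**2 + 415)) = sqrt((-9 + 3*sqrt(2116 + (-1/2 + (1/18)*49)**2)) + ((-38)**2 + 415)) = sqrt((-9 + 3*sqrt(2116 + (-1/2 + 49/18)**2)) + (1444 + 415)) = sqrt((-9 + 3*sqrt(2116 + (20/9)**2)) + 1859) = sqrt((-9 + 3*sqrt(2116 + 400/81)) + 1859) = sqrt((-9 + 3*sqrt(171796/81)) + 1859) = sqrt((-9 + 3*(2*sqrt(42949)/9)) + 1859) = sqrt((-9 + 2*sqrt(42949)/3) + 1859) = sqrt(1850 + 2*sqrt(42949)/3)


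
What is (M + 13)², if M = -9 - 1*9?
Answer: 25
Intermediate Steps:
M = -18 (M = -9 - 9 = -18)
(M + 13)² = (-18 + 13)² = (-5)² = 25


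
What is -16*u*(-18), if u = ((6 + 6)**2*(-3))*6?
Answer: -746496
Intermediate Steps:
u = -2592 (u = (12**2*(-3))*6 = (144*(-3))*6 = -432*6 = -2592)
-16*u*(-18) = -16*(-2592)*(-18) = 41472*(-18) = -746496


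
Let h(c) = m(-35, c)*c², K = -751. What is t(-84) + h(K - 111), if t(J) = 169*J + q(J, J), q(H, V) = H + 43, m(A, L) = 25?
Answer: 18561863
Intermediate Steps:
h(c) = 25*c²
q(H, V) = 43 + H
t(J) = 43 + 170*J (t(J) = 169*J + (43 + J) = 43 + 170*J)
t(-84) + h(K - 111) = (43 + 170*(-84)) + 25*(-751 - 111)² = (43 - 14280) + 25*(-862)² = -14237 + 25*743044 = -14237 + 18576100 = 18561863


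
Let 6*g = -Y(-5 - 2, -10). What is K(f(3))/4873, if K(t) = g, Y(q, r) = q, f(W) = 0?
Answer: 7/29238 ≈ 0.00023941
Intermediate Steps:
g = 7/6 (g = (-(-5 - 2))/6 = (-1*(-7))/6 = (⅙)*7 = 7/6 ≈ 1.1667)
K(t) = 7/6
K(f(3))/4873 = (7/6)/4873 = (7/6)*(1/4873) = 7/29238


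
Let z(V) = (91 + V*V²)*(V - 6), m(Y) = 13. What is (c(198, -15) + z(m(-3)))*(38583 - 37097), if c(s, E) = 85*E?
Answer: 21905126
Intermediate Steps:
z(V) = (-6 + V)*(91 + V³) (z(V) = (91 + V³)*(-6 + V) = (-6 + V)*(91 + V³))
(c(198, -15) + z(m(-3)))*(38583 - 37097) = (85*(-15) + (-546 + 13⁴ - 6*13³ + 91*13))*(38583 - 37097) = (-1275 + (-546 + 28561 - 6*2197 + 1183))*1486 = (-1275 + (-546 + 28561 - 13182 + 1183))*1486 = (-1275 + 16016)*1486 = 14741*1486 = 21905126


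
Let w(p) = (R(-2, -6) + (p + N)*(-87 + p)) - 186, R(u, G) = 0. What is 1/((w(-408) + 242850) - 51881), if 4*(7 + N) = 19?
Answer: 4/1575427 ≈ 2.5390e-6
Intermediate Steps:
N = -9/4 (N = -7 + (¼)*19 = -7 + 19/4 = -9/4 ≈ -2.2500)
w(p) = -186 + (-87 + p)*(-9/4 + p) (w(p) = (0 + (p - 9/4)*(-87 + p)) - 186 = (0 + (-9/4 + p)*(-87 + p)) - 186 = (0 + (-87 + p)*(-9/4 + p)) - 186 = (-87 + p)*(-9/4 + p) - 186 = -186 + (-87 + p)*(-9/4 + p))
1/((w(-408) + 242850) - 51881) = 1/(((39/4 + (-408)² - 357/4*(-408)) + 242850) - 51881) = 1/(((39/4 + 166464 + 36414) + 242850) - 51881) = 1/((811551/4 + 242850) - 51881) = 1/(1782951/4 - 51881) = 1/(1575427/4) = 4/1575427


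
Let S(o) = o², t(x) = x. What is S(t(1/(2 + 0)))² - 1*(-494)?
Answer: 7905/16 ≈ 494.06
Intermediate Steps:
S(t(1/(2 + 0)))² - 1*(-494) = ((1/(2 + 0))²)² - 1*(-494) = ((1/2)²)² + 494 = ((½)²)² + 494 = (¼)² + 494 = 1/16 + 494 = 7905/16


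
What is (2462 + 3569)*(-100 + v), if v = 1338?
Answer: 7466378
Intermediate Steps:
(2462 + 3569)*(-100 + v) = (2462 + 3569)*(-100 + 1338) = 6031*1238 = 7466378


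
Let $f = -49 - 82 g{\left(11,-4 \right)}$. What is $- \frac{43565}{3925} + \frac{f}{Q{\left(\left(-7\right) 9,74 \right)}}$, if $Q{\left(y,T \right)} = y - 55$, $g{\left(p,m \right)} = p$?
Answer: $- \frac{281599}{92630} \approx -3.04$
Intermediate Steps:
$f = -951$ ($f = -49 - 902 = -951$)
$Q{\left(y,T \right)} = -55 + y$
$- \frac{43565}{3925} + \frac{f}{Q{\left(\left(-7\right) 9,74 \right)}} = - \frac{43565}{3925} - \frac{951}{-55 - 63} = \left(-43565\right) \frac{1}{3925} - \frac{951}{-55 - 63} = - \frac{8713}{785} - \frac{951}{-118} = - \frac{8713}{785} - - \frac{951}{118} = - \frac{8713}{785} + \frac{951}{118} = - \frac{281599}{92630}$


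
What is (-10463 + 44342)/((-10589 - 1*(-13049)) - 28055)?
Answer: -33879/25595 ≈ -1.3237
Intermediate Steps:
(-10463 + 44342)/((-10589 - 1*(-13049)) - 28055) = 33879/((-10589 + 13049) - 28055) = 33879/(2460 - 28055) = 33879/(-25595) = 33879*(-1/25595) = -33879/25595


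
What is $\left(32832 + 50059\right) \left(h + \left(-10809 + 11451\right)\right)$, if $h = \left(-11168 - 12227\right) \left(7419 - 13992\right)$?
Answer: $12746644509507$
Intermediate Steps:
$h = 153775335$ ($h = \left(-23395\right) \left(-6573\right) = 153775335$)
$\left(32832 + 50059\right) \left(h + \left(-10809 + 11451\right)\right) = \left(32832 + 50059\right) \left(153775335 + \left(-10809 + 11451\right)\right) = 82891 \left(153775335 + 642\right) = 82891 \cdot 153775977 = 12746644509507$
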